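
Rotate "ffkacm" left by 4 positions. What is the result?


Input: "ffkacm", rotate left by 4
First 4 characters: "ffka"
Remaining characters: "cm"
Concatenate remaining + first: "cm" + "ffka" = "cmffka"

cmffka


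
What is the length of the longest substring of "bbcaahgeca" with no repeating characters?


Input: "bbcaahgeca"
Sliding window (track last position of each char):
  Position 0 ('b'): window [0,0] length 1 -- new best
  Position 1 ('b'): repeat (last at 0), move window start to 1
  Position 1 ('b'): window [1,1] length 1
  Position 2 ('c'): window [1,2] length 2 -- new best
  Position 3 ('a'): window [1,3] length 3 -- new best
  Position 4 ('a'): repeat (last at 3), move window start to 4
  Position 4 ('a'): window [4,4] length 1
  Position 5 ('h'): window [4,5] length 2
  Position 6 ('g'): window [4,6] length 3
  Position 7 ('e'): window [4,7] length 4 -- new best
  Position 8 ('c'): window [4,8] length 5 -- new best
  Position 9 ('a'): repeat (last at 4), move window start to 5
  Position 9 ('a'): window [5,9] length 5
Longest substring with no repeats: "ahgec" with length 5

5


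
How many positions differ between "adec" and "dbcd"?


Comparing "adec" and "dbcd" position by position:
  Position 0: 'a' vs 'd' => DIFFER
  Position 1: 'd' vs 'b' => DIFFER
  Position 2: 'e' vs 'c' => DIFFER
  Position 3: 'c' vs 'd' => DIFFER
Positions that differ: 4

4


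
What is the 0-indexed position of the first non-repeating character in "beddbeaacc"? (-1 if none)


Input: beddbeaacc
Character frequencies:
  'a': 2
  'b': 2
  'c': 2
  'd': 2
  'e': 2
Scanning left to right for freq == 1:
  Position 0 ('b'): freq=2, skip
  Position 1 ('e'): freq=2, skip
  Position 2 ('d'): freq=2, skip
  Position 3 ('d'): freq=2, skip
  Position 4 ('b'): freq=2, skip
  Position 5 ('e'): freq=2, skip
  Position 6 ('a'): freq=2, skip
  Position 7 ('a'): freq=2, skip
  Position 8 ('c'): freq=2, skip
  Position 9 ('c'): freq=2, skip
  No unique character found => answer = -1

-1


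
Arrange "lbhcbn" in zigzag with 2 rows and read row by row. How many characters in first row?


Zigzag "lbhcbn" into 2 rows:
Placing characters:
  'l' => row 0
  'b' => row 1
  'h' => row 0
  'c' => row 1
  'b' => row 0
  'n' => row 1
Rows:
  Row 0: "lhb"
  Row 1: "bcn"
First row length: 3

3


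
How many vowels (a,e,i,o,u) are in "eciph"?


Input: eciph
Checking each character:
  'e' at position 0: vowel (running total: 1)
  'c' at position 1: consonant
  'i' at position 2: vowel (running total: 2)
  'p' at position 3: consonant
  'h' at position 4: consonant
Total vowels: 2

2


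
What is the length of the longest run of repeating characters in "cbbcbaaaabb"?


Input: "cbbcbaaaabb"
Scanning for longest run:
  Position 1 ('b'): new char, reset run to 1
  Position 2 ('b'): continues run of 'b', length=2
  Position 3 ('c'): new char, reset run to 1
  Position 4 ('b'): new char, reset run to 1
  Position 5 ('a'): new char, reset run to 1
  Position 6 ('a'): continues run of 'a', length=2
  Position 7 ('a'): continues run of 'a', length=3
  Position 8 ('a'): continues run of 'a', length=4
  Position 9 ('b'): new char, reset run to 1
  Position 10 ('b'): continues run of 'b', length=2
Longest run: 'a' with length 4

4


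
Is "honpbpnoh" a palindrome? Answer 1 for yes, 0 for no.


Input: honpbpnoh
Reversed: honpbpnoh
  Compare pos 0 ('h') with pos 8 ('h'): match
  Compare pos 1 ('o') with pos 7 ('o'): match
  Compare pos 2 ('n') with pos 6 ('n'): match
  Compare pos 3 ('p') with pos 5 ('p'): match
Result: palindrome

1


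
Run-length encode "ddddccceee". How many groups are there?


Input: ddddccceee
Scanning for consecutive runs:
  Group 1: 'd' x 4 (positions 0-3)
  Group 2: 'c' x 3 (positions 4-6)
  Group 3: 'e' x 3 (positions 7-9)
Total groups: 3

3


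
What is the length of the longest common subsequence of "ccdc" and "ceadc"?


LCS of "ccdc" and "ceadc"
DP table:
           c    e    a    d    c
      0    0    0    0    0    0
  c   0    1    1    1    1    1
  c   0    1    1    1    1    2
  d   0    1    1    1    2    2
  c   0    1    1    1    2    3
LCS length = dp[4][5] = 3

3


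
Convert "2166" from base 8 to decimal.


Input: "2166" in base 8
Positional expansion:
  Digit '2' (value 2) x 8^3 = 1024
  Digit '1' (value 1) x 8^2 = 64
  Digit '6' (value 6) x 8^1 = 48
  Digit '6' (value 6) x 8^0 = 6
Sum = 1142

1142


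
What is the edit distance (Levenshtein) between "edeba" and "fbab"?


Computing edit distance: "edeba" -> "fbab"
DP table:
           f    b    a    b
      0    1    2    3    4
  e   1    1    2    3    4
  d   2    2    2    3    4
  e   3    3    3    3    4
  b   4    4    3    4    3
  a   5    5    4    3    4
Edit distance = dp[5][4] = 4

4


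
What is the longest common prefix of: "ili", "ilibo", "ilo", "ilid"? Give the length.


Words: ili, ilibo, ilo, ilid
  Position 0: all 'i' => match
  Position 1: all 'l' => match
  Position 2: ('i', 'i', 'o', 'i') => mismatch, stop
LCP = "il" (length 2)

2


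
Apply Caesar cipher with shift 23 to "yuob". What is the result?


Caesar cipher: shift "yuob" by 23
  'y' (pos 24) + 23 = pos 21 = 'v'
  'u' (pos 20) + 23 = pos 17 = 'r'
  'o' (pos 14) + 23 = pos 11 = 'l'
  'b' (pos 1) + 23 = pos 24 = 'y'
Result: vrly

vrly


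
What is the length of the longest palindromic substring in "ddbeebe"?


Input: "ddbeebe"
Checking substrings for palindromes:
  [2:6] "beeb" (len 4) => palindrome
  [4:7] "ebe" (len 3) => palindrome
  [0:2] "dd" (len 2) => palindrome
  [3:5] "ee" (len 2) => palindrome
Longest palindromic substring: "beeb" with length 4

4


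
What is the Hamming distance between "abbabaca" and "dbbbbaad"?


Comparing "abbabaca" and "dbbbbaad" position by position:
  Position 0: 'a' vs 'd' => differ
  Position 1: 'b' vs 'b' => same
  Position 2: 'b' vs 'b' => same
  Position 3: 'a' vs 'b' => differ
  Position 4: 'b' vs 'b' => same
  Position 5: 'a' vs 'a' => same
  Position 6: 'c' vs 'a' => differ
  Position 7: 'a' vs 'd' => differ
Total differences (Hamming distance): 4

4


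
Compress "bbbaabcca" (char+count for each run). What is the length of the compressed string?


Input: bbbaabcca
Runs:
  'b' x 3 => "b3"
  'a' x 2 => "a2"
  'b' x 1 => "b1"
  'c' x 2 => "c2"
  'a' x 1 => "a1"
Compressed: "b3a2b1c2a1"
Compressed length: 10

10


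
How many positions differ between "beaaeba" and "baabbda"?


Comparing "beaaeba" and "baabbda" position by position:
  Position 0: 'b' vs 'b' => same
  Position 1: 'e' vs 'a' => DIFFER
  Position 2: 'a' vs 'a' => same
  Position 3: 'a' vs 'b' => DIFFER
  Position 4: 'e' vs 'b' => DIFFER
  Position 5: 'b' vs 'd' => DIFFER
  Position 6: 'a' vs 'a' => same
Positions that differ: 4

4


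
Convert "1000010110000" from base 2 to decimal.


Input: "1000010110000" in base 2
Positional expansion:
  Digit '1' (value 1) x 2^12 = 4096
  Digit '0' (value 0) x 2^11 = 0
  Digit '0' (value 0) x 2^10 = 0
  Digit '0' (value 0) x 2^9 = 0
  Digit '0' (value 0) x 2^8 = 0
  Digit '1' (value 1) x 2^7 = 128
  Digit '0' (value 0) x 2^6 = 0
  Digit '1' (value 1) x 2^5 = 32
  Digit '1' (value 1) x 2^4 = 16
  Digit '0' (value 0) x 2^3 = 0
  Digit '0' (value 0) x 2^2 = 0
  Digit '0' (value 0) x 2^1 = 0
  Digit '0' (value 0) x 2^0 = 0
Sum = 4272

4272


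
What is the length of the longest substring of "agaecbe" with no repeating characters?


Input: "agaecbe"
Sliding window (track last position of each char):
  Position 0 ('a'): window [0,0] length 1 -- new best
  Position 1 ('g'): window [0,1] length 2 -- new best
  Position 2 ('a'): repeat (last at 0), move window start to 1
  Position 2 ('a'): window [1,2] length 2
  Position 3 ('e'): window [1,3] length 3 -- new best
  Position 4 ('c'): window [1,4] length 4 -- new best
  Position 5 ('b'): window [1,5] length 5 -- new best
  Position 6 ('e'): repeat (last at 3), move window start to 4
  Position 6 ('e'): window [4,6] length 3
Longest substring with no repeats: "gaecb" with length 5

5


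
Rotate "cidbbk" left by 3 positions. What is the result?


Input: "cidbbk", rotate left by 3
First 3 characters: "cid"
Remaining characters: "bbk"
Concatenate remaining + first: "bbk" + "cid" = "bbkcid"

bbkcid


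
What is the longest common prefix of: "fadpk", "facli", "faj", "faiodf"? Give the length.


Words: fadpk, facli, faj, faiodf
  Position 0: all 'f' => match
  Position 1: all 'a' => match
  Position 2: ('d', 'c', 'j', 'i') => mismatch, stop
LCP = "fa" (length 2)

2


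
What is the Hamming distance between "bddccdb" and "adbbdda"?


Comparing "bddccdb" and "adbbdda" position by position:
  Position 0: 'b' vs 'a' => differ
  Position 1: 'd' vs 'd' => same
  Position 2: 'd' vs 'b' => differ
  Position 3: 'c' vs 'b' => differ
  Position 4: 'c' vs 'd' => differ
  Position 5: 'd' vs 'd' => same
  Position 6: 'b' vs 'a' => differ
Total differences (Hamming distance): 5

5


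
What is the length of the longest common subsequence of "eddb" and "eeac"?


LCS of "eddb" and "eeac"
DP table:
           e    e    a    c
      0    0    0    0    0
  e   0    1    1    1    1
  d   0    1    1    1    1
  d   0    1    1    1    1
  b   0    1    1    1    1
LCS length = dp[4][4] = 1

1


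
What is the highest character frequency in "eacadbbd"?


Input: eacadbbd
Character counts:
  'a': 2
  'b': 2
  'c': 1
  'd': 2
  'e': 1
Maximum frequency: 2

2


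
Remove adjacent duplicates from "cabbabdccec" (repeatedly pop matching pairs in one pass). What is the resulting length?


Input: cabbabdccec
Stack-based adjacent duplicate removal:
  Read 'c': push. Stack: c
  Read 'a': push. Stack: ca
  Read 'b': push. Stack: cab
  Read 'b': matches stack top 'b' => pop. Stack: ca
  Read 'a': matches stack top 'a' => pop. Stack: c
  Read 'b': push. Stack: cb
  Read 'd': push. Stack: cbd
  Read 'c': push. Stack: cbdc
  Read 'c': matches stack top 'c' => pop. Stack: cbd
  Read 'e': push. Stack: cbde
  Read 'c': push. Stack: cbdec
Final stack: "cbdec" (length 5)

5


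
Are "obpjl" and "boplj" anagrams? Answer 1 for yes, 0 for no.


Strings: "obpjl", "boplj"
Sorted first:  bjlop
Sorted second: bjlop
Sorted forms match => anagrams

1


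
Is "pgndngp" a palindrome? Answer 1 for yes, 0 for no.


Input: pgndngp
Reversed: pgndngp
  Compare pos 0 ('p') with pos 6 ('p'): match
  Compare pos 1 ('g') with pos 5 ('g'): match
  Compare pos 2 ('n') with pos 4 ('n'): match
Result: palindrome

1


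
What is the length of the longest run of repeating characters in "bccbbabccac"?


Input: "bccbbabccac"
Scanning for longest run:
  Position 1 ('c'): new char, reset run to 1
  Position 2 ('c'): continues run of 'c', length=2
  Position 3 ('b'): new char, reset run to 1
  Position 4 ('b'): continues run of 'b', length=2
  Position 5 ('a'): new char, reset run to 1
  Position 6 ('b'): new char, reset run to 1
  Position 7 ('c'): new char, reset run to 1
  Position 8 ('c'): continues run of 'c', length=2
  Position 9 ('a'): new char, reset run to 1
  Position 10 ('c'): new char, reset run to 1
Longest run: 'c' with length 2

2


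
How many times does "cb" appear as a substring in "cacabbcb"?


Searching for "cb" in "cacabbcb"
Scanning each position:
  Position 0: "ca" => no
  Position 1: "ac" => no
  Position 2: "ca" => no
  Position 3: "ab" => no
  Position 4: "bb" => no
  Position 5: "bc" => no
  Position 6: "cb" => MATCH
Total occurrences: 1

1


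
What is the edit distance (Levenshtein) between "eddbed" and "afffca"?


Computing edit distance: "eddbed" -> "afffca"
DP table:
           a    f    f    f    c    a
      0    1    2    3    4    5    6
  e   1    1    2    3    4    5    6
  d   2    2    2    3    4    5    6
  d   3    3    3    3    4    5    6
  b   4    4    4    4    4    5    6
  e   5    5    5    5    5    5    6
  d   6    6    6    6    6    6    6
Edit distance = dp[6][6] = 6

6


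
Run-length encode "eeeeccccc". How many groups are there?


Input: eeeeccccc
Scanning for consecutive runs:
  Group 1: 'e' x 4 (positions 0-3)
  Group 2: 'c' x 5 (positions 4-8)
Total groups: 2

2


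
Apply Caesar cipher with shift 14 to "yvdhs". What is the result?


Caesar cipher: shift "yvdhs" by 14
  'y' (pos 24) + 14 = pos 12 = 'm'
  'v' (pos 21) + 14 = pos 9 = 'j'
  'd' (pos 3) + 14 = pos 17 = 'r'
  'h' (pos 7) + 14 = pos 21 = 'v'
  's' (pos 18) + 14 = pos 6 = 'g'
Result: mjrvg

mjrvg


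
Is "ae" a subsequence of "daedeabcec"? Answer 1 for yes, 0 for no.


Check if "ae" is a subsequence of "daedeabcec"
Greedy scan:
  Position 0 ('d'): no match needed
  Position 1 ('a'): matches sub[0] = 'a'
  Position 2 ('e'): matches sub[1] = 'e'
  Position 3 ('d'): no match needed
  Position 4 ('e'): no match needed
  Position 5 ('a'): no match needed
  Position 6 ('b'): no match needed
  Position 7 ('c'): no match needed
  Position 8 ('e'): no match needed
  Position 9 ('c'): no match needed
All 2 characters matched => is a subsequence

1


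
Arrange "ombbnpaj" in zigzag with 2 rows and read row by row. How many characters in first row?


Zigzag "ombbnpaj" into 2 rows:
Placing characters:
  'o' => row 0
  'm' => row 1
  'b' => row 0
  'b' => row 1
  'n' => row 0
  'p' => row 1
  'a' => row 0
  'j' => row 1
Rows:
  Row 0: "obna"
  Row 1: "mbpj"
First row length: 4

4


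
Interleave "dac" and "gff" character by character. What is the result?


Interleaving "dac" and "gff":
  Position 0: 'd' from first, 'g' from second => "dg"
  Position 1: 'a' from first, 'f' from second => "af"
  Position 2: 'c' from first, 'f' from second => "cf"
Result: dgafcf

dgafcf


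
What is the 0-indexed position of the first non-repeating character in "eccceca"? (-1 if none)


Input: eccceca
Character frequencies:
  'a': 1
  'c': 4
  'e': 2
Scanning left to right for freq == 1:
  Position 0 ('e'): freq=2, skip
  Position 1 ('c'): freq=4, skip
  Position 2 ('c'): freq=4, skip
  Position 3 ('c'): freq=4, skip
  Position 4 ('e'): freq=2, skip
  Position 5 ('c'): freq=4, skip
  Position 6 ('a'): unique! => answer = 6

6


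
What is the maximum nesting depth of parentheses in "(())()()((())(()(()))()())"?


Input: "(())()()((())(()(()))()())"
Tracking depth:
  Position 0 '(': depth becomes 1
  Position 1 '(': depth becomes 2
  Position 2 ')': depth becomes 1
  Position 3 ')': depth becomes 0
  Position 4 '(': depth becomes 1
  Position 5 ')': depth becomes 0
  Position 6 '(': depth becomes 1
  Position 7 ')': depth becomes 0
  Position 8 '(': depth becomes 1
  Position 9 '(': depth becomes 2
  Position 10 '(': depth becomes 3
  Position 11 ')': depth becomes 2
  Position 12 ')': depth becomes 1
  Position 13 '(': depth becomes 2
  Position 14 '(': depth becomes 3
  Position 15 ')': depth becomes 2
  Position 16 '(': depth becomes 3
  Position 17 '(': depth becomes 4
  Position 18 ')': depth becomes 3
  Position 19 ')': depth becomes 2
  Position 20 ')': depth becomes 1
  Position 21 '(': depth becomes 2
  Position 22 ')': depth becomes 1
  Position 23 '(': depth becomes 2
  Position 24 ')': depth becomes 1
  Position 25 ')': depth becomes 0
Maximum depth reached: 4

4


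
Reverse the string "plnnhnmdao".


Input: plnnhnmdao
Reading characters right to left:
  Position 9: 'o'
  Position 8: 'a'
  Position 7: 'd'
  Position 6: 'm'
  Position 5: 'n'
  Position 4: 'h'
  Position 3: 'n'
  Position 2: 'n'
  Position 1: 'l'
  Position 0: 'p'
Reversed: oadmnhnnlp

oadmnhnnlp


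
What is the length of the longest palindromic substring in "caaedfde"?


Input: "caaedfde"
Checking substrings for palindromes:
  [3:8] "edfde" (len 5) => palindrome
  [4:7] "dfd" (len 3) => palindrome
  [1:3] "aa" (len 2) => palindrome
Longest palindromic substring: "edfde" with length 5

5


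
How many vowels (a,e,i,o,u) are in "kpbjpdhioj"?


Input: kpbjpdhioj
Checking each character:
  'k' at position 0: consonant
  'p' at position 1: consonant
  'b' at position 2: consonant
  'j' at position 3: consonant
  'p' at position 4: consonant
  'd' at position 5: consonant
  'h' at position 6: consonant
  'i' at position 7: vowel (running total: 1)
  'o' at position 8: vowel (running total: 2)
  'j' at position 9: consonant
Total vowels: 2

2


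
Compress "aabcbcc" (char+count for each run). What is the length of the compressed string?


Input: aabcbcc
Runs:
  'a' x 2 => "a2"
  'b' x 1 => "b1"
  'c' x 1 => "c1"
  'b' x 1 => "b1"
  'c' x 2 => "c2"
Compressed: "a2b1c1b1c2"
Compressed length: 10

10


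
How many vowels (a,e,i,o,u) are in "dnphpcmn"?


Input: dnphpcmn
Checking each character:
  'd' at position 0: consonant
  'n' at position 1: consonant
  'p' at position 2: consonant
  'h' at position 3: consonant
  'p' at position 4: consonant
  'c' at position 5: consonant
  'm' at position 6: consonant
  'n' at position 7: consonant
Total vowels: 0

0


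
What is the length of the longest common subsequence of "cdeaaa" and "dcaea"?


LCS of "cdeaaa" and "dcaea"
DP table:
           d    c    a    e    a
      0    0    0    0    0    0
  c   0    0    1    1    1    1
  d   0    1    1    1    1    1
  e   0    1    1    1    2    2
  a   0    1    1    2    2    3
  a   0    1    1    2    2    3
  a   0    1    1    2    2    3
LCS length = dp[6][5] = 3

3


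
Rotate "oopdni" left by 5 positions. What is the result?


Input: "oopdni", rotate left by 5
First 5 characters: "oopdn"
Remaining characters: "i"
Concatenate remaining + first: "i" + "oopdn" = "ioopdn"

ioopdn


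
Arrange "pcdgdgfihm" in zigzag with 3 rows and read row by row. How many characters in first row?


Zigzag "pcdgdgfihm" into 3 rows:
Placing characters:
  'p' => row 0
  'c' => row 1
  'd' => row 2
  'g' => row 1
  'd' => row 0
  'g' => row 1
  'f' => row 2
  'i' => row 1
  'h' => row 0
  'm' => row 1
Rows:
  Row 0: "pdh"
  Row 1: "cggim"
  Row 2: "df"
First row length: 3

3


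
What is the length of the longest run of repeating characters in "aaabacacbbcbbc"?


Input: "aaabacacbbcbbc"
Scanning for longest run:
  Position 1 ('a'): continues run of 'a', length=2
  Position 2 ('a'): continues run of 'a', length=3
  Position 3 ('b'): new char, reset run to 1
  Position 4 ('a'): new char, reset run to 1
  Position 5 ('c'): new char, reset run to 1
  Position 6 ('a'): new char, reset run to 1
  Position 7 ('c'): new char, reset run to 1
  Position 8 ('b'): new char, reset run to 1
  Position 9 ('b'): continues run of 'b', length=2
  Position 10 ('c'): new char, reset run to 1
  Position 11 ('b'): new char, reset run to 1
  Position 12 ('b'): continues run of 'b', length=2
  Position 13 ('c'): new char, reset run to 1
Longest run: 'a' with length 3

3


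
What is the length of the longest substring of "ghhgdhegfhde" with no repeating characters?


Input: "ghhgdhegfhde"
Sliding window (track last position of each char):
  Position 0 ('g'): window [0,0] length 1 -- new best
  Position 1 ('h'): window [0,1] length 2 -- new best
  Position 2 ('h'): repeat (last at 1), move window start to 2
  Position 2 ('h'): window [2,2] length 1
  Position 3 ('g'): window [2,3] length 2
  Position 4 ('d'): window [2,4] length 3 -- new best
  Position 5 ('h'): repeat (last at 2), move window start to 3
  Position 5 ('h'): window [3,5] length 3
  Position 6 ('e'): window [3,6] length 4 -- new best
  Position 7 ('g'): repeat (last at 3), move window start to 4
  Position 7 ('g'): window [4,7] length 4
  Position 8 ('f'): window [4,8] length 5 -- new best
  Position 9 ('h'): repeat (last at 5), move window start to 6
  Position 9 ('h'): window [6,9] length 4
  Position 10 ('d'): window [6,10] length 5
  Position 11 ('e'): repeat (last at 6), move window start to 7
  Position 11 ('e'): window [7,11] length 5
Longest substring with no repeats: "dhegf" with length 5

5


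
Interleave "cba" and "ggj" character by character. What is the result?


Interleaving "cba" and "ggj":
  Position 0: 'c' from first, 'g' from second => "cg"
  Position 1: 'b' from first, 'g' from second => "bg"
  Position 2: 'a' from first, 'j' from second => "aj"
Result: cgbgaj

cgbgaj


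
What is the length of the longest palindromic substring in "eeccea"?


Input: "eeccea"
Checking substrings for palindromes:
  [1:5] "ecce" (len 4) => palindrome
  [0:2] "ee" (len 2) => palindrome
  [2:4] "cc" (len 2) => palindrome
Longest palindromic substring: "ecce" with length 4

4


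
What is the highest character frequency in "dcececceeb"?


Input: dcececceeb
Character counts:
  'b': 1
  'c': 4
  'd': 1
  'e': 4
Maximum frequency: 4

4


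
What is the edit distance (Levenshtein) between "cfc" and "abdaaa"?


Computing edit distance: "cfc" -> "abdaaa"
DP table:
           a    b    d    a    a    a
      0    1    2    3    4    5    6
  c   1    1    2    3    4    5    6
  f   2    2    2    3    4    5    6
  c   3    3    3    3    4    5    6
Edit distance = dp[3][6] = 6

6


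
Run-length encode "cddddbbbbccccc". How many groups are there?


Input: cddddbbbbccccc
Scanning for consecutive runs:
  Group 1: 'c' x 1 (positions 0-0)
  Group 2: 'd' x 4 (positions 1-4)
  Group 3: 'b' x 4 (positions 5-8)
  Group 4: 'c' x 5 (positions 9-13)
Total groups: 4

4


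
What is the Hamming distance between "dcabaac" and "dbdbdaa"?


Comparing "dcabaac" and "dbdbdaa" position by position:
  Position 0: 'd' vs 'd' => same
  Position 1: 'c' vs 'b' => differ
  Position 2: 'a' vs 'd' => differ
  Position 3: 'b' vs 'b' => same
  Position 4: 'a' vs 'd' => differ
  Position 5: 'a' vs 'a' => same
  Position 6: 'c' vs 'a' => differ
Total differences (Hamming distance): 4

4


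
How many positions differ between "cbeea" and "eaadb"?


Comparing "cbeea" and "eaadb" position by position:
  Position 0: 'c' vs 'e' => DIFFER
  Position 1: 'b' vs 'a' => DIFFER
  Position 2: 'e' vs 'a' => DIFFER
  Position 3: 'e' vs 'd' => DIFFER
  Position 4: 'a' vs 'b' => DIFFER
Positions that differ: 5

5


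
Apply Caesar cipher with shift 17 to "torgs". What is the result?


Caesar cipher: shift "torgs" by 17
  't' (pos 19) + 17 = pos 10 = 'k'
  'o' (pos 14) + 17 = pos 5 = 'f'
  'r' (pos 17) + 17 = pos 8 = 'i'
  'g' (pos 6) + 17 = pos 23 = 'x'
  's' (pos 18) + 17 = pos 9 = 'j'
Result: kfixj

kfixj


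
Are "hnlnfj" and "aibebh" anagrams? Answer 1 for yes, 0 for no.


Strings: "hnlnfj", "aibebh"
Sorted first:  fhjlnn
Sorted second: abbehi
Differ at position 0: 'f' vs 'a' => not anagrams

0


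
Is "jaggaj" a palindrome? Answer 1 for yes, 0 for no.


Input: jaggaj
Reversed: jaggaj
  Compare pos 0 ('j') with pos 5 ('j'): match
  Compare pos 1 ('a') with pos 4 ('a'): match
  Compare pos 2 ('g') with pos 3 ('g'): match
Result: palindrome

1


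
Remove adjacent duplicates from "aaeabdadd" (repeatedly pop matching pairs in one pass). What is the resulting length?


Input: aaeabdadd
Stack-based adjacent duplicate removal:
  Read 'a': push. Stack: a
  Read 'a': matches stack top 'a' => pop. Stack: (empty)
  Read 'e': push. Stack: e
  Read 'a': push. Stack: ea
  Read 'b': push. Stack: eab
  Read 'd': push. Stack: eabd
  Read 'a': push. Stack: eabda
  Read 'd': push. Stack: eabdad
  Read 'd': matches stack top 'd' => pop. Stack: eabda
Final stack: "eabda" (length 5)

5


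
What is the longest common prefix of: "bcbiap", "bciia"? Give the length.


Words: bcbiap, bciia
  Position 0: all 'b' => match
  Position 1: all 'c' => match
  Position 2: ('b', 'i') => mismatch, stop
LCP = "bc" (length 2)

2


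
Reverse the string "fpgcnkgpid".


Input: fpgcnkgpid
Reading characters right to left:
  Position 9: 'd'
  Position 8: 'i'
  Position 7: 'p'
  Position 6: 'g'
  Position 5: 'k'
  Position 4: 'n'
  Position 3: 'c'
  Position 2: 'g'
  Position 1: 'p'
  Position 0: 'f'
Reversed: dipgkncgpf

dipgkncgpf


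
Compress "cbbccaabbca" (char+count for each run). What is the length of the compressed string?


Input: cbbccaabbca
Runs:
  'c' x 1 => "c1"
  'b' x 2 => "b2"
  'c' x 2 => "c2"
  'a' x 2 => "a2"
  'b' x 2 => "b2"
  'c' x 1 => "c1"
  'a' x 1 => "a1"
Compressed: "c1b2c2a2b2c1a1"
Compressed length: 14

14


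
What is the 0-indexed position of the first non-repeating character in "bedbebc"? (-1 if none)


Input: bedbebc
Character frequencies:
  'b': 3
  'c': 1
  'd': 1
  'e': 2
Scanning left to right for freq == 1:
  Position 0 ('b'): freq=3, skip
  Position 1 ('e'): freq=2, skip
  Position 2 ('d'): unique! => answer = 2

2


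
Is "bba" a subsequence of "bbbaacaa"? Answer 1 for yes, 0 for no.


Check if "bba" is a subsequence of "bbbaacaa"
Greedy scan:
  Position 0 ('b'): matches sub[0] = 'b'
  Position 1 ('b'): matches sub[1] = 'b'
  Position 2 ('b'): no match needed
  Position 3 ('a'): matches sub[2] = 'a'
  Position 4 ('a'): no match needed
  Position 5 ('c'): no match needed
  Position 6 ('a'): no match needed
  Position 7 ('a'): no match needed
All 3 characters matched => is a subsequence

1


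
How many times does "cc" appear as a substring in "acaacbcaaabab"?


Searching for "cc" in "acaacbcaaabab"
Scanning each position:
  Position 0: "ac" => no
  Position 1: "ca" => no
  Position 2: "aa" => no
  Position 3: "ac" => no
  Position 4: "cb" => no
  Position 5: "bc" => no
  Position 6: "ca" => no
  Position 7: "aa" => no
  Position 8: "aa" => no
  Position 9: "ab" => no
  Position 10: "ba" => no
  Position 11: "ab" => no
Total occurrences: 0

0


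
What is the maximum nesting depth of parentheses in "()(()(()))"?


Input: "()(()(()))"
Tracking depth:
  Position 0 '(': depth becomes 1
  Position 1 ')': depth becomes 0
  Position 2 '(': depth becomes 1
  Position 3 '(': depth becomes 2
  Position 4 ')': depth becomes 1
  Position 5 '(': depth becomes 2
  Position 6 '(': depth becomes 3
  Position 7 ')': depth becomes 2
  Position 8 ')': depth becomes 1
  Position 9 ')': depth becomes 0
Maximum depth reached: 3

3


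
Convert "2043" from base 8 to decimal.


Input: "2043" in base 8
Positional expansion:
  Digit '2' (value 2) x 8^3 = 1024
  Digit '0' (value 0) x 8^2 = 0
  Digit '4' (value 4) x 8^1 = 32
  Digit '3' (value 3) x 8^0 = 3
Sum = 1059

1059


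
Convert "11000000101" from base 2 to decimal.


Input: "11000000101" in base 2
Positional expansion:
  Digit '1' (value 1) x 2^10 = 1024
  Digit '1' (value 1) x 2^9 = 512
  Digit '0' (value 0) x 2^8 = 0
  Digit '0' (value 0) x 2^7 = 0
  Digit '0' (value 0) x 2^6 = 0
  Digit '0' (value 0) x 2^5 = 0
  Digit '0' (value 0) x 2^4 = 0
  Digit '0' (value 0) x 2^3 = 0
  Digit '1' (value 1) x 2^2 = 4
  Digit '0' (value 0) x 2^1 = 0
  Digit '1' (value 1) x 2^0 = 1
Sum = 1541

1541


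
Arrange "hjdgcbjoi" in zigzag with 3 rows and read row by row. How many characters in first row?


Zigzag "hjdgcbjoi" into 3 rows:
Placing characters:
  'h' => row 0
  'j' => row 1
  'd' => row 2
  'g' => row 1
  'c' => row 0
  'b' => row 1
  'j' => row 2
  'o' => row 1
  'i' => row 0
Rows:
  Row 0: "hci"
  Row 1: "jgbo"
  Row 2: "dj"
First row length: 3

3


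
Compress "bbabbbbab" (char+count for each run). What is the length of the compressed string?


Input: bbabbbbab
Runs:
  'b' x 2 => "b2"
  'a' x 1 => "a1"
  'b' x 4 => "b4"
  'a' x 1 => "a1"
  'b' x 1 => "b1"
Compressed: "b2a1b4a1b1"
Compressed length: 10

10


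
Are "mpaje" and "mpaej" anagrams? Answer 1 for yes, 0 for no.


Strings: "mpaje", "mpaej"
Sorted first:  aejmp
Sorted second: aejmp
Sorted forms match => anagrams

1


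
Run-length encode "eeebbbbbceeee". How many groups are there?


Input: eeebbbbbceeee
Scanning for consecutive runs:
  Group 1: 'e' x 3 (positions 0-2)
  Group 2: 'b' x 5 (positions 3-7)
  Group 3: 'c' x 1 (positions 8-8)
  Group 4: 'e' x 4 (positions 9-12)
Total groups: 4

4


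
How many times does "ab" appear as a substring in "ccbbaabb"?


Searching for "ab" in "ccbbaabb"
Scanning each position:
  Position 0: "cc" => no
  Position 1: "cb" => no
  Position 2: "bb" => no
  Position 3: "ba" => no
  Position 4: "aa" => no
  Position 5: "ab" => MATCH
  Position 6: "bb" => no
Total occurrences: 1

1


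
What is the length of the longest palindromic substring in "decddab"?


Input: "decddab"
Checking substrings for palindromes:
  [3:5] "dd" (len 2) => palindrome
Longest palindromic substring: "dd" with length 2

2


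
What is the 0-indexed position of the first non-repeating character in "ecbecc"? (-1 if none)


Input: ecbecc
Character frequencies:
  'b': 1
  'c': 3
  'e': 2
Scanning left to right for freq == 1:
  Position 0 ('e'): freq=2, skip
  Position 1 ('c'): freq=3, skip
  Position 2 ('b'): unique! => answer = 2

2


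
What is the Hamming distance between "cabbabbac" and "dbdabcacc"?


Comparing "cabbabbac" and "dbdabcacc" position by position:
  Position 0: 'c' vs 'd' => differ
  Position 1: 'a' vs 'b' => differ
  Position 2: 'b' vs 'd' => differ
  Position 3: 'b' vs 'a' => differ
  Position 4: 'a' vs 'b' => differ
  Position 5: 'b' vs 'c' => differ
  Position 6: 'b' vs 'a' => differ
  Position 7: 'a' vs 'c' => differ
  Position 8: 'c' vs 'c' => same
Total differences (Hamming distance): 8

8


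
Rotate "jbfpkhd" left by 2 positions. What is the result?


Input: "jbfpkhd", rotate left by 2
First 2 characters: "jb"
Remaining characters: "fpkhd"
Concatenate remaining + first: "fpkhd" + "jb" = "fpkhdjb"

fpkhdjb


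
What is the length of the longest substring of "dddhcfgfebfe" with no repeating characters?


Input: "dddhcfgfebfe"
Sliding window (track last position of each char):
  Position 0 ('d'): window [0,0] length 1 -- new best
  Position 1 ('d'): repeat (last at 0), move window start to 1
  Position 1 ('d'): window [1,1] length 1
  Position 2 ('d'): repeat (last at 1), move window start to 2
  Position 2 ('d'): window [2,2] length 1
  Position 3 ('h'): window [2,3] length 2 -- new best
  Position 4 ('c'): window [2,4] length 3 -- new best
  Position 5 ('f'): window [2,5] length 4 -- new best
  Position 6 ('g'): window [2,6] length 5 -- new best
  Position 7 ('f'): repeat (last at 5), move window start to 6
  Position 7 ('f'): window [6,7] length 2
  Position 8 ('e'): window [6,8] length 3
  Position 9 ('b'): window [6,9] length 4
  Position 10 ('f'): repeat (last at 7), move window start to 8
  Position 10 ('f'): window [8,10] length 3
  Position 11 ('e'): repeat (last at 8), move window start to 9
  Position 11 ('e'): window [9,11] length 3
Longest substring with no repeats: "dhcfg" with length 5

5


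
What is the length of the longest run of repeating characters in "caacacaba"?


Input: "caacacaba"
Scanning for longest run:
  Position 1 ('a'): new char, reset run to 1
  Position 2 ('a'): continues run of 'a', length=2
  Position 3 ('c'): new char, reset run to 1
  Position 4 ('a'): new char, reset run to 1
  Position 5 ('c'): new char, reset run to 1
  Position 6 ('a'): new char, reset run to 1
  Position 7 ('b'): new char, reset run to 1
  Position 8 ('a'): new char, reset run to 1
Longest run: 'a' with length 2

2


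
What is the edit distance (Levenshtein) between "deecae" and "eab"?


Computing edit distance: "deecae" -> "eab"
DP table:
           e    a    b
      0    1    2    3
  d   1    1    2    3
  e   2    1    2    3
  e   3    2    2    3
  c   4    3    3    3
  a   5    4    3    4
  e   6    5    4    4
Edit distance = dp[6][3] = 4

4


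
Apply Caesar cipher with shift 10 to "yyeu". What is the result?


Caesar cipher: shift "yyeu" by 10
  'y' (pos 24) + 10 = pos 8 = 'i'
  'y' (pos 24) + 10 = pos 8 = 'i'
  'e' (pos 4) + 10 = pos 14 = 'o'
  'u' (pos 20) + 10 = pos 4 = 'e'
Result: iioe

iioe


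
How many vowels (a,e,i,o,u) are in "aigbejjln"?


Input: aigbejjln
Checking each character:
  'a' at position 0: vowel (running total: 1)
  'i' at position 1: vowel (running total: 2)
  'g' at position 2: consonant
  'b' at position 3: consonant
  'e' at position 4: vowel (running total: 3)
  'j' at position 5: consonant
  'j' at position 6: consonant
  'l' at position 7: consonant
  'n' at position 8: consonant
Total vowels: 3

3


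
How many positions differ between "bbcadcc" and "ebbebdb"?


Comparing "bbcadcc" and "ebbebdb" position by position:
  Position 0: 'b' vs 'e' => DIFFER
  Position 1: 'b' vs 'b' => same
  Position 2: 'c' vs 'b' => DIFFER
  Position 3: 'a' vs 'e' => DIFFER
  Position 4: 'd' vs 'b' => DIFFER
  Position 5: 'c' vs 'd' => DIFFER
  Position 6: 'c' vs 'b' => DIFFER
Positions that differ: 6

6


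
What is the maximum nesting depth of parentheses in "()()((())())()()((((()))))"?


Input: "()()((())())()()((((()))))"
Tracking depth:
  Position 0 '(': depth becomes 1
  Position 1 ')': depth becomes 0
  Position 2 '(': depth becomes 1
  Position 3 ')': depth becomes 0
  Position 4 '(': depth becomes 1
  Position 5 '(': depth becomes 2
  Position 6 '(': depth becomes 3
  Position 7 ')': depth becomes 2
  Position 8 ')': depth becomes 1
  Position 9 '(': depth becomes 2
  Position 10 ')': depth becomes 1
  Position 11 ')': depth becomes 0
  Position 12 '(': depth becomes 1
  Position 13 ')': depth becomes 0
  Position 14 '(': depth becomes 1
  Position 15 ')': depth becomes 0
  Position 16 '(': depth becomes 1
  Position 17 '(': depth becomes 2
  Position 18 '(': depth becomes 3
  Position 19 '(': depth becomes 4
  Position 20 '(': depth becomes 5
  Position 21 ')': depth becomes 4
  Position 22 ')': depth becomes 3
  Position 23 ')': depth becomes 2
  Position 24 ')': depth becomes 1
  Position 25 ')': depth becomes 0
Maximum depth reached: 5

5


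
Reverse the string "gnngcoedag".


Input: gnngcoedag
Reading characters right to left:
  Position 9: 'g'
  Position 8: 'a'
  Position 7: 'd'
  Position 6: 'e'
  Position 5: 'o'
  Position 4: 'c'
  Position 3: 'g'
  Position 2: 'n'
  Position 1: 'n'
  Position 0: 'g'
Reversed: gadeocgnng

gadeocgnng


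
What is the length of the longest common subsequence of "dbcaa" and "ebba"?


LCS of "dbcaa" and "ebba"
DP table:
           e    b    b    a
      0    0    0    0    0
  d   0    0    0    0    0
  b   0    0    1    1    1
  c   0    0    1    1    1
  a   0    0    1    1    2
  a   0    0    1    1    2
LCS length = dp[5][4] = 2

2


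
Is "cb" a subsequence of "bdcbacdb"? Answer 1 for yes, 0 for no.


Check if "cb" is a subsequence of "bdcbacdb"
Greedy scan:
  Position 0 ('b'): no match needed
  Position 1 ('d'): no match needed
  Position 2 ('c'): matches sub[0] = 'c'
  Position 3 ('b'): matches sub[1] = 'b'
  Position 4 ('a'): no match needed
  Position 5 ('c'): no match needed
  Position 6 ('d'): no match needed
  Position 7 ('b'): no match needed
All 2 characters matched => is a subsequence

1


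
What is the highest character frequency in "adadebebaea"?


Input: adadebebaea
Character counts:
  'a': 4
  'b': 2
  'd': 2
  'e': 3
Maximum frequency: 4

4


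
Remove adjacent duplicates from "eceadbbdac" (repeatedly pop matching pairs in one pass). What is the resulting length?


Input: eceadbbdac
Stack-based adjacent duplicate removal:
  Read 'e': push. Stack: e
  Read 'c': push. Stack: ec
  Read 'e': push. Stack: ece
  Read 'a': push. Stack: ecea
  Read 'd': push. Stack: ecead
  Read 'b': push. Stack: eceadb
  Read 'b': matches stack top 'b' => pop. Stack: ecead
  Read 'd': matches stack top 'd' => pop. Stack: ecea
  Read 'a': matches stack top 'a' => pop. Stack: ece
  Read 'c': push. Stack: ecec
Final stack: "ecec" (length 4)

4


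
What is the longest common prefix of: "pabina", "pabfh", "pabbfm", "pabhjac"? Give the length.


Words: pabina, pabfh, pabbfm, pabhjac
  Position 0: all 'p' => match
  Position 1: all 'a' => match
  Position 2: all 'b' => match
  Position 3: ('i', 'f', 'b', 'h') => mismatch, stop
LCP = "pab" (length 3)

3


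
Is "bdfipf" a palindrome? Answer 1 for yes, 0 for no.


Input: bdfipf
Reversed: fpifdb
  Compare pos 0 ('b') with pos 5 ('f'): MISMATCH
  Compare pos 1 ('d') with pos 4 ('p'): MISMATCH
  Compare pos 2 ('f') with pos 3 ('i'): MISMATCH
Result: not a palindrome

0


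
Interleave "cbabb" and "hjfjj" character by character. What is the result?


Interleaving "cbabb" and "hjfjj":
  Position 0: 'c' from first, 'h' from second => "ch"
  Position 1: 'b' from first, 'j' from second => "bj"
  Position 2: 'a' from first, 'f' from second => "af"
  Position 3: 'b' from first, 'j' from second => "bj"
  Position 4: 'b' from first, 'j' from second => "bj"
Result: chbjafbjbj

chbjafbjbj


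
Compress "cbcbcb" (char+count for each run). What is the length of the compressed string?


Input: cbcbcb
Runs:
  'c' x 1 => "c1"
  'b' x 1 => "b1"
  'c' x 1 => "c1"
  'b' x 1 => "b1"
  'c' x 1 => "c1"
  'b' x 1 => "b1"
Compressed: "c1b1c1b1c1b1"
Compressed length: 12

12


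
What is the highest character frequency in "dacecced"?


Input: dacecced
Character counts:
  'a': 1
  'c': 3
  'd': 2
  'e': 2
Maximum frequency: 3

3


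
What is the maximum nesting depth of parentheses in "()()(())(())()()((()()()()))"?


Input: "()()(())(())()()((()()()()))"
Tracking depth:
  Position 0 '(': depth becomes 1
  Position 1 ')': depth becomes 0
  Position 2 '(': depth becomes 1
  Position 3 ')': depth becomes 0
  Position 4 '(': depth becomes 1
  Position 5 '(': depth becomes 2
  Position 6 ')': depth becomes 1
  Position 7 ')': depth becomes 0
  Position 8 '(': depth becomes 1
  Position 9 '(': depth becomes 2
  Position 10 ')': depth becomes 1
  Position 11 ')': depth becomes 0
  Position 12 '(': depth becomes 1
  Position 13 ')': depth becomes 0
  Position 14 '(': depth becomes 1
  Position 15 ')': depth becomes 0
  Position 16 '(': depth becomes 1
  Position 17 '(': depth becomes 2
  Position 18 '(': depth becomes 3
  Position 19 ')': depth becomes 2
  Position 20 '(': depth becomes 3
  Position 21 ')': depth becomes 2
  Position 22 '(': depth becomes 3
  Position 23 ')': depth becomes 2
  Position 24 '(': depth becomes 3
  Position 25 ')': depth becomes 2
  Position 26 ')': depth becomes 1
  Position 27 ')': depth becomes 0
Maximum depth reached: 3

3


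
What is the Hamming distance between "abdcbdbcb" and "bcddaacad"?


Comparing "abdcbdbcb" and "bcddaacad" position by position:
  Position 0: 'a' vs 'b' => differ
  Position 1: 'b' vs 'c' => differ
  Position 2: 'd' vs 'd' => same
  Position 3: 'c' vs 'd' => differ
  Position 4: 'b' vs 'a' => differ
  Position 5: 'd' vs 'a' => differ
  Position 6: 'b' vs 'c' => differ
  Position 7: 'c' vs 'a' => differ
  Position 8: 'b' vs 'd' => differ
Total differences (Hamming distance): 8

8


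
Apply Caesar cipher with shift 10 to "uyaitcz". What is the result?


Caesar cipher: shift "uyaitcz" by 10
  'u' (pos 20) + 10 = pos 4 = 'e'
  'y' (pos 24) + 10 = pos 8 = 'i'
  'a' (pos 0) + 10 = pos 10 = 'k'
  'i' (pos 8) + 10 = pos 18 = 's'
  't' (pos 19) + 10 = pos 3 = 'd'
  'c' (pos 2) + 10 = pos 12 = 'm'
  'z' (pos 25) + 10 = pos 9 = 'j'
Result: eiksdmj

eiksdmj


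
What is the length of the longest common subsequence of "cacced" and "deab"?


LCS of "cacced" and "deab"
DP table:
           d    e    a    b
      0    0    0    0    0
  c   0    0    0    0    0
  a   0    0    0    1    1
  c   0    0    0    1    1
  c   0    0    0    1    1
  e   0    0    1    1    1
  d   0    1    1    1    1
LCS length = dp[6][4] = 1

1


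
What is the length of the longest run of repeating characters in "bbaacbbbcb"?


Input: "bbaacbbbcb"
Scanning for longest run:
  Position 1 ('b'): continues run of 'b', length=2
  Position 2 ('a'): new char, reset run to 1
  Position 3 ('a'): continues run of 'a', length=2
  Position 4 ('c'): new char, reset run to 1
  Position 5 ('b'): new char, reset run to 1
  Position 6 ('b'): continues run of 'b', length=2
  Position 7 ('b'): continues run of 'b', length=3
  Position 8 ('c'): new char, reset run to 1
  Position 9 ('b'): new char, reset run to 1
Longest run: 'b' with length 3

3


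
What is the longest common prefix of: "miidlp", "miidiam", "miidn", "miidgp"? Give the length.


Words: miidlp, miidiam, miidn, miidgp
  Position 0: all 'm' => match
  Position 1: all 'i' => match
  Position 2: all 'i' => match
  Position 3: all 'd' => match
  Position 4: ('l', 'i', 'n', 'g') => mismatch, stop
LCP = "miid" (length 4)

4
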